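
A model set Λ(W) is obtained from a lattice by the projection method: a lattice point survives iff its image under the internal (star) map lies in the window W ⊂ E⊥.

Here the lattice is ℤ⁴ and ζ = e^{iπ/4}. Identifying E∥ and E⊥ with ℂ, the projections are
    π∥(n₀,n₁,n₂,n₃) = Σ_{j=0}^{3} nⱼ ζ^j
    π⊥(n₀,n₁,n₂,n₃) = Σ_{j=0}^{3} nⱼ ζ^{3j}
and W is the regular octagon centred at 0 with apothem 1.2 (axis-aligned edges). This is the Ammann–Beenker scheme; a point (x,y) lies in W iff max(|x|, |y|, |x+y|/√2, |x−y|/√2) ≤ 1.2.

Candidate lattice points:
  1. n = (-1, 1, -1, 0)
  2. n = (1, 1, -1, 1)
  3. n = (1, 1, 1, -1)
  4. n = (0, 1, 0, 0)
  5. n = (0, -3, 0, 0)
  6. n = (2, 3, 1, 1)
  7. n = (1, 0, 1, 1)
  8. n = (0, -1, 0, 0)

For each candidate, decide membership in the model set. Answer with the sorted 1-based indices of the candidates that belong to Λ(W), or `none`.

With ζ = e^{iπ/4} the internal vectors are ζ^0,ζ^3,ζ^6,ζ^9.
candidate 1: n = (-1, 1, -1, 0) → π⊥ ≈ (-1.707107, +1.707107); max(|x|,|y|,|x±y|/√2) = 2.414214 > 1.2 ⇒ ∉ W
candidate 2: n = (1, 1, -1, 1) → π⊥ ≈ (+1.000000, +2.414214); max(|x|,|y|,|x±y|/√2) = 2.414214 > 1.2 ⇒ ∉ W
candidate 3: n = (1, 1, 1, -1) → π⊥ ≈ (-0.414214, -1.000000); max(|x|,|y|,|x±y|/√2) = 1.000000 ≤ 1.2 ⇒ ∈ W
candidate 4: n = (0, 1, 0, 0) → π⊥ ≈ (-0.707107, +0.707107); max(|x|,|y|,|x±y|/√2) = 1.000000 ≤ 1.2 ⇒ ∈ W
candidate 5: n = (0, -3, 0, 0) → π⊥ ≈ (+2.121320, -2.121320); max(|x|,|y|,|x±y|/√2) = 3.000000 > 1.2 ⇒ ∉ W
candidate 6: n = (2, 3, 1, 1) → π⊥ ≈ (+0.585786, +1.828427); max(|x|,|y|,|x±y|/√2) = 1.828427 > 1.2 ⇒ ∉ W
candidate 7: n = (1, 0, 1, 1) → π⊥ ≈ (+1.707107, -0.292893); max(|x|,|y|,|x±y|/√2) = 1.707107 > 1.2 ⇒ ∉ W
candidate 8: n = (0, -1, 0, 0) → π⊥ ≈ (+0.707107, -0.707107); max(|x|,|y|,|x±y|/√2) = 1.000000 ≤ 1.2 ⇒ ∈ W

3, 4, 8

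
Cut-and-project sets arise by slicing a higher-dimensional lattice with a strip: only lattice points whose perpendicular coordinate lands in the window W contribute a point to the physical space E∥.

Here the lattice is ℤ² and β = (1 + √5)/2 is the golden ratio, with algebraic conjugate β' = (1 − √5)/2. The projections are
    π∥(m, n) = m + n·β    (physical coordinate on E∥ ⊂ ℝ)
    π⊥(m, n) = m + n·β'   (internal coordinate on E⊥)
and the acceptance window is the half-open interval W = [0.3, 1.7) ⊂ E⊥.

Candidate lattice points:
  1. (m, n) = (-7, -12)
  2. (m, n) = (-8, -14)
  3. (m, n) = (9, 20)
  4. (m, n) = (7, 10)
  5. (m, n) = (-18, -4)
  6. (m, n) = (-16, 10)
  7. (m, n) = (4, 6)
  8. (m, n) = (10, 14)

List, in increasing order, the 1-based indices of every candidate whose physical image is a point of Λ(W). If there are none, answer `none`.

Numerically β ≈ 1.61803 and β' = −1/β ≈ -0.61803.
candidate 1: (m,n)=(-7,-12) → π∥ = -7-12·β ≈ -26.41641, π⊥ = -7-12·β' ≈ 0.41641 ∈ [0.3, 1.7) ⇒ IN Λ
candidate 2: (m,n)=(-8,-14) → π∥ = -8-14·β ≈ -30.65248, π⊥ = -8-14·β' ≈ 0.65248 ∈ [0.3, 1.7) ⇒ IN Λ
candidate 3: (m,n)=(9,20) → π∥ = 9+20·β ≈ 41.36068, π⊥ = 9+20·β' ≈ -3.36068 ∉ [0.3, 1.7) ⇒ out
candidate 4: (m,n)=(7,10) → π∥ = 7+10·β ≈ 23.18034, π⊥ = 7+10·β' ≈ 0.81966 ∈ [0.3, 1.7) ⇒ IN Λ
candidate 5: (m,n)=(-18,-4) → π∥ = -18-4·β ≈ -24.47214, π⊥ = -18-4·β' ≈ -15.52786 ∉ [0.3, 1.7) ⇒ out
candidate 6: (m,n)=(-16,10) → π∥ = -16+10·β ≈ 0.18034, π⊥ = -16+10·β' ≈ -22.18034 ∉ [0.3, 1.7) ⇒ out
candidate 7: (m,n)=(4,6) → π∥ = 4+6·β ≈ 13.70820, π⊥ = 4+6·β' ≈ 0.29180 ∉ [0.3, 1.7) ⇒ out
candidate 8: (m,n)=(10,14) → π∥ = 10+14·β ≈ 32.65248, π⊥ = 10+14·β' ≈ 1.34752 ∈ [0.3, 1.7) ⇒ IN Λ

1, 2, 4, 8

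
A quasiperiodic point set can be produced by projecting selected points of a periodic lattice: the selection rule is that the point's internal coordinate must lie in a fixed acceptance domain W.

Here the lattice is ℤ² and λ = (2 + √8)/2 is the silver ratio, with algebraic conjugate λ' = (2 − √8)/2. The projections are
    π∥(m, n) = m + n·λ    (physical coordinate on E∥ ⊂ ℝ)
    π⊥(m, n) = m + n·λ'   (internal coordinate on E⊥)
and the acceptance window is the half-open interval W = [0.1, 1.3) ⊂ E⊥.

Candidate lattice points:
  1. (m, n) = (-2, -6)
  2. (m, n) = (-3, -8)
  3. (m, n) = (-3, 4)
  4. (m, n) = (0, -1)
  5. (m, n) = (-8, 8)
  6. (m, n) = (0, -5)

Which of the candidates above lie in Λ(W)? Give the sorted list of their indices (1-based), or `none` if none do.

Numerically λ ≈ 2.414214 and λ' = −1/λ ≈ -0.414214.
[1] lift (-2,-6): star map gives 0.485281; window check 0.1 ≤ 0.485281 < 1.3 is true → IN Λ
[2] lift (-3,-8): star map gives 0.313708; window check 0.1 ≤ 0.313708 < 1.3 is true → IN Λ
[3] lift (-3,4): star map gives -4.656854; window check 0.1 ≤ -4.656854 < 1.3 is false → out
[4] lift (0,-1): star map gives 0.414214; window check 0.1 ≤ 0.414214 < 1.3 is true → IN Λ
[5] lift (-8,8): star map gives -11.313708; window check 0.1 ≤ -11.313708 < 1.3 is false → out
[6] lift (0,-5): star map gives 2.071068; window check 0.1 ≤ 2.071068 < 1.3 is false → out

1, 2, 4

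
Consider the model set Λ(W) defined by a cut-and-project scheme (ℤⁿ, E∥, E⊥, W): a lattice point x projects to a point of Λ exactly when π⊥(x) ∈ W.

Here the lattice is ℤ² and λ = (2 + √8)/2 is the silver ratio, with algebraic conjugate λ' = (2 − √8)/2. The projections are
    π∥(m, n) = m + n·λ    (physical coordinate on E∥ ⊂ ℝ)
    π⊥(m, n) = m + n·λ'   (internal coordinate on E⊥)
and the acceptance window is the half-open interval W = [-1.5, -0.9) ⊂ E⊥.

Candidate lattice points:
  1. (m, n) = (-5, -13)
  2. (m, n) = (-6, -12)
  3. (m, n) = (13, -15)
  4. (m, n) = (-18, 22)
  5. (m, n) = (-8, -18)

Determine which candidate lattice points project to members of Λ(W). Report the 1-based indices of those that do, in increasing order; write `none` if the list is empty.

Numerically λ ≈ 2.414214 and λ' = −1/λ ≈ -0.414214.
#1 (-5,-13): internal coord -5 + (-13)·λ' = +0.384776; +0.384776 ∉ [-1.5, -0.9) → out
#2 (-6,-12): internal coord -6 + (-12)·λ' = -1.029437; -1.029437 ∈ [-1.5, -0.9) → IN Λ
#3 (13,-15): internal coord 13 + (-15)·λ' = +19.213203; +19.213203 ∉ [-1.5, -0.9) → out
#4 (-18,22): internal coord -18 + (22)·λ' = -27.112698; -27.112698 ∉ [-1.5, -0.9) → out
#5 (-8,-18): internal coord -8 + (-18)·λ' = -0.544156; -0.544156 ∉ [-1.5, -0.9) → out

2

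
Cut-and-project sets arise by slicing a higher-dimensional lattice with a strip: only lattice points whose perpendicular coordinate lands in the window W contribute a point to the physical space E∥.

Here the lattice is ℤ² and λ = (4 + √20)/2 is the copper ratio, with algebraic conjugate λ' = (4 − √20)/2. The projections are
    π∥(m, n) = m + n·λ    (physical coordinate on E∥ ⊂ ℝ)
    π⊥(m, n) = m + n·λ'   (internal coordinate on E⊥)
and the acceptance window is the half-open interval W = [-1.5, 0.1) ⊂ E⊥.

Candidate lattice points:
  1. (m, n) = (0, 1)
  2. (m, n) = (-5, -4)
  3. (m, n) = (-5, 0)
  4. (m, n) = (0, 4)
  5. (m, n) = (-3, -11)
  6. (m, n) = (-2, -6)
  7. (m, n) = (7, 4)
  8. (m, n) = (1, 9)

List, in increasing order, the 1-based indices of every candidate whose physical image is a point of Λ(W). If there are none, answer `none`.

1, 4, 5, 6, 8

Compute λ' = (4−√20)/2 = -0.2361, so π⊥(m,n) = m -0.2361·n.
[1] lift (0,1): star map gives -0.2361; window check -1.5 ≤ -0.2361 < 0.1 is true → IN Λ
[2] lift (-5,-4): star map gives -4.0557; window check -1.5 ≤ -4.0557 < 0.1 is false → out
[3] lift (-5,0): star map gives -5.0000; window check -1.5 ≤ -5.0000 < 0.1 is false → out
[4] lift (0,4): star map gives -0.9443; window check -1.5 ≤ -0.9443 < 0.1 is true → IN Λ
[5] lift (-3,-11): star map gives -0.4033; window check -1.5 ≤ -0.4033 < 0.1 is true → IN Λ
[6] lift (-2,-6): star map gives -0.5836; window check -1.5 ≤ -0.5836 < 0.1 is true → IN Λ
[7] lift (7,4): star map gives 6.0557; window check -1.5 ≤ 6.0557 < 0.1 is false → out
[8] lift (1,9): star map gives -1.1246; window check -1.5 ≤ -1.1246 < 0.1 is true → IN Λ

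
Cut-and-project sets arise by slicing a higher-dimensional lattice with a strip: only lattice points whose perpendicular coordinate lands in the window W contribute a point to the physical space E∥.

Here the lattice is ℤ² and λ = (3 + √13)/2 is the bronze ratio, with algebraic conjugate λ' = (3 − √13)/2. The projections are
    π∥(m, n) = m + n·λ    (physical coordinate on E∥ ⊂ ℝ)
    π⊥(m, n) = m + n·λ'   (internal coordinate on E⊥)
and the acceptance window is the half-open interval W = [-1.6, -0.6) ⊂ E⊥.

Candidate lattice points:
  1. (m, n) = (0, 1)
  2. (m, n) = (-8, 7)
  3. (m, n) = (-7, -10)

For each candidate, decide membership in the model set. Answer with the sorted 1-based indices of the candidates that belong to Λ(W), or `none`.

λ' = (3−√13)/2 ≈ -0.30278.
[1] lift (0,1): star map gives -0.30278; window check -1.6 ≤ -0.30278 < -0.6 is false → out
[2] lift (-8,7): star map gives -10.11943; window check -1.6 ≤ -10.11943 < -0.6 is false → out
[3] lift (-7,-10): star map gives -3.97224; window check -1.6 ≤ -3.97224 < -0.6 is false → out

none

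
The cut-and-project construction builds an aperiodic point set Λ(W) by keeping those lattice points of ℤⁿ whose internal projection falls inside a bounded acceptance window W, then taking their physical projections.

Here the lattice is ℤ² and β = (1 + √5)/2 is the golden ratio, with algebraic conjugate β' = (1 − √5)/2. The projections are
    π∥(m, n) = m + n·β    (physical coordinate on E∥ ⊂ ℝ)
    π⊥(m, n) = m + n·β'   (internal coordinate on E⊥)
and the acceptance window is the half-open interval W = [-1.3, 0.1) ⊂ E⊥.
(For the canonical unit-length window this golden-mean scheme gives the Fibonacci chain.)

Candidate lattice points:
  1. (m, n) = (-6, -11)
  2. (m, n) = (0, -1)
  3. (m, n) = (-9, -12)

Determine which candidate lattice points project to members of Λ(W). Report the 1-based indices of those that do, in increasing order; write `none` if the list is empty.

β' = (1−√5)/2 ≈ -0.61803.
#1 (-6,-11): internal coord -6 + (-11)·β' = +0.79837; +0.79837 ∉ [-1.3, 0.1) → out
#2 (0,-1): internal coord 0 + (-1)·β' = +0.61803; +0.61803 ∉ [-1.3, 0.1) → out
#3 (-9,-12): internal coord -9 + (-12)·β' = -1.58359; -1.58359 ∉ [-1.3, 0.1) → out

none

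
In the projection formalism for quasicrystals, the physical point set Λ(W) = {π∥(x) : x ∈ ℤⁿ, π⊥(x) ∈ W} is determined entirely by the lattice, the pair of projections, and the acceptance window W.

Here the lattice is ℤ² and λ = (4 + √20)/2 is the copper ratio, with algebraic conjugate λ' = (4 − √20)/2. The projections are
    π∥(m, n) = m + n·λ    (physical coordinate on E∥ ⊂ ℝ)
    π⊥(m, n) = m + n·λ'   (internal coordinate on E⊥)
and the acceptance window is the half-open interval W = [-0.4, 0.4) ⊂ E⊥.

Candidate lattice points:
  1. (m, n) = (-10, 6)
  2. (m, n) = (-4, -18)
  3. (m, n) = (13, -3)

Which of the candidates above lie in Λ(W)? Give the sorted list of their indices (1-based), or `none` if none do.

2

Compute λ' = (4−√20)/2 = -0.23607, so π⊥(m,n) = m -0.23607·n.
candidate 1: (m,n)=(-10,6) → π∥ = -10+6·λ ≈ 15.41641, π⊥ = -10+6·λ' ≈ -11.41641 ∉ [-0.4, 0.4) ⇒ out
candidate 2: (m,n)=(-4,-18) → π∥ = -4-18·λ ≈ -80.24922, π⊥ = -4-18·λ' ≈ 0.24922 ∈ [-0.4, 0.4) ⇒ IN Λ
candidate 3: (m,n)=(13,-3) → π∥ = 13-3·λ ≈ 0.29180, π⊥ = 13-3·λ' ≈ 13.70820 ∉ [-0.4, 0.4) ⇒ out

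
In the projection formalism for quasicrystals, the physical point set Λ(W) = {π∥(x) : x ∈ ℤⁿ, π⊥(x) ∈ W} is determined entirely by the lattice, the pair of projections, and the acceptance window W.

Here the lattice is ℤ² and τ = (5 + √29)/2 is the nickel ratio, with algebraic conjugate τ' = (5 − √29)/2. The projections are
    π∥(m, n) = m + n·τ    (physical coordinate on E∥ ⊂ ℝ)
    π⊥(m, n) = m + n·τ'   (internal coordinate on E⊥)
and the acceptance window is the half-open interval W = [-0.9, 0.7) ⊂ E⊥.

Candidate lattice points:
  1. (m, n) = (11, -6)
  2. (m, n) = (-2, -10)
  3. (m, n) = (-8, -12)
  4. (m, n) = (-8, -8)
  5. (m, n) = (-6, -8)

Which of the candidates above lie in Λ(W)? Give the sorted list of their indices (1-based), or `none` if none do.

τ' = (5−√29)/2 ≈ -0.1926.
[1] lift (11,-6): star map gives 12.1555; window check -0.9 ≤ 12.1555 < 0.7 is false → out
[2] lift (-2,-10): star map gives -0.0742; window check -0.9 ≤ -0.0742 < 0.7 is true → IN Λ
[3] lift (-8,-12): star map gives -5.6890; window check -0.9 ≤ -5.6890 < 0.7 is false → out
[4] lift (-8,-8): star map gives -6.4593; window check -0.9 ≤ -6.4593 < 0.7 is false → out
[5] lift (-6,-8): star map gives -4.4593; window check -0.9 ≤ -4.4593 < 0.7 is false → out

2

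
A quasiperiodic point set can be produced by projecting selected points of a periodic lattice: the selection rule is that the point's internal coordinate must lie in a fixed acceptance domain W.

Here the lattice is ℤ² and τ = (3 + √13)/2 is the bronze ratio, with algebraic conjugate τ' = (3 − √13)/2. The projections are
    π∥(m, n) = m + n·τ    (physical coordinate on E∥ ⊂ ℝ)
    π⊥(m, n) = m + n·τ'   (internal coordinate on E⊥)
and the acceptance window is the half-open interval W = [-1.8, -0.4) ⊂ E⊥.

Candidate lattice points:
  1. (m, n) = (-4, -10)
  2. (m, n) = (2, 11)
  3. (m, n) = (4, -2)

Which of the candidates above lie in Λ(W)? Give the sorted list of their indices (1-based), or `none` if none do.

1, 2

Compute τ' = (3−√13)/2 = -0.30278, so π⊥(m,n) = m -0.30278·n.
#1 (-4,-10): internal coord -4 + (-10)·τ' = -0.97224; -0.97224 ∈ [-1.8, -0.4) → IN Λ
#2 (2,11): internal coord 2 + (11)·τ' = -1.33053; -1.33053 ∈ [-1.8, -0.4) → IN Λ
#3 (4,-2): internal coord 4 + (-2)·τ' = +4.60555; +4.60555 ∉ [-1.8, -0.4) → out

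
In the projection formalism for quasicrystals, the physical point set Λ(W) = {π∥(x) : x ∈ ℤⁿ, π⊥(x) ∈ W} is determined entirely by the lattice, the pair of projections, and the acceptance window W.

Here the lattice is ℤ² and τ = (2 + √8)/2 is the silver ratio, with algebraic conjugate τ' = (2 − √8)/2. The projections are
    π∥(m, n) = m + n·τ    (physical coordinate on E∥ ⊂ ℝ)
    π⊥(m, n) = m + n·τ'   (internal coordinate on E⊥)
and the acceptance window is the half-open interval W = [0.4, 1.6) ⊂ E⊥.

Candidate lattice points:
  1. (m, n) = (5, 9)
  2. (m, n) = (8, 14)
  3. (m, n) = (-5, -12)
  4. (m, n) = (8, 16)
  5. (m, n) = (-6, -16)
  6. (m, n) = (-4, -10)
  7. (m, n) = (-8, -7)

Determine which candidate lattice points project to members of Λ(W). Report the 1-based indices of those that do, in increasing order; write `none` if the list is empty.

1, 4, 5

Compute τ' = (2−√8)/2 = -0.41421, so π⊥(m,n) = m -0.41421·n.
[1] lift (5,9): star map gives 1.27208; window check 0.4 ≤ 1.27208 < 1.6 is true → IN Λ
[2] lift (8,14): star map gives 2.20101; window check 0.4 ≤ 2.20101 < 1.6 is false → out
[3] lift (-5,-12): star map gives -0.02944; window check 0.4 ≤ -0.02944 < 1.6 is false → out
[4] lift (8,16): star map gives 1.37258; window check 0.4 ≤ 1.37258 < 1.6 is true → IN Λ
[5] lift (-6,-16): star map gives 0.62742; window check 0.4 ≤ 0.62742 < 1.6 is true → IN Λ
[6] lift (-4,-10): star map gives 0.14214; window check 0.4 ≤ 0.14214 < 1.6 is false → out
[7] lift (-8,-7): star map gives -5.10051; window check 0.4 ≤ -5.10051 < 1.6 is false → out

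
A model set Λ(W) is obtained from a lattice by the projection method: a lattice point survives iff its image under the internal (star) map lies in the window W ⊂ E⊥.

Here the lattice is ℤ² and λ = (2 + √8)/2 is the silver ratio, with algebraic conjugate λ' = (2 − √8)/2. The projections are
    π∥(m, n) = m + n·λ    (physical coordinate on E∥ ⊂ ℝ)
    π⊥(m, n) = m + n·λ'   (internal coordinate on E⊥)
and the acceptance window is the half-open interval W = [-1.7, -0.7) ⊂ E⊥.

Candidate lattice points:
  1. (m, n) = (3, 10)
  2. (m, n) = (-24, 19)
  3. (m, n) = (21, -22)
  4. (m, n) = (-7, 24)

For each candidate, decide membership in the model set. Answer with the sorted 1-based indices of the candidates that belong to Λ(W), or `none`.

1

Numerically λ ≈ 2.414214 and λ' = −1/λ ≈ -0.414214.
[1] lift (3,10): star map gives -1.142136; window check -1.7 ≤ -1.142136 < -0.7 is true → IN Λ
[2] lift (-24,19): star map gives -31.870058; window check -1.7 ≤ -31.870058 < -0.7 is false → out
[3] lift (21,-22): star map gives 30.112698; window check -1.7 ≤ 30.112698 < -0.7 is false → out
[4] lift (-7,24): star map gives -16.941125; window check -1.7 ≤ -16.941125 < -0.7 is false → out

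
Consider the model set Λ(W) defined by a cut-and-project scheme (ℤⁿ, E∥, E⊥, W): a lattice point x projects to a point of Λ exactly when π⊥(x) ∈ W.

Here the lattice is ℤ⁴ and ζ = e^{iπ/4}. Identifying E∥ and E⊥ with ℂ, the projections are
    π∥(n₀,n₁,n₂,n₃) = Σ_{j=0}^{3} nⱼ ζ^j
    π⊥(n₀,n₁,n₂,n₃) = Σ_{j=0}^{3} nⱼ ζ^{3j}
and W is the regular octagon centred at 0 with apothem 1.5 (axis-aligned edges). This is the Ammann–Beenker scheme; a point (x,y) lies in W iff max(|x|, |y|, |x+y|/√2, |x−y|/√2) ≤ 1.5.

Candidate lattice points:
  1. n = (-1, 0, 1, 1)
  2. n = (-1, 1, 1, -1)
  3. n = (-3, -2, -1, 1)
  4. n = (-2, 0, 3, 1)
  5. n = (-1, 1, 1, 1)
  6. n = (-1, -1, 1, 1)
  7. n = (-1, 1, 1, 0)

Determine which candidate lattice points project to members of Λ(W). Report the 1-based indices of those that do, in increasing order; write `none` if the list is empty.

1, 3, 5, 6

π⊥(n) = n₀ + n₁ζ³ + n₂ζ⁶ + n₃ζ⁹ where ζ = e^{iπ/4}.
#1 (-1, 0, 1, 1): internal (-0.29289, -0.29289); octagon support 0.41421 vs apothem 1.5 → ∈ W
#2 (-1, 1, 1, -1): internal (-2.41421, -1.00000); octagon support 2.41421 vs apothem 1.5 → ∉ W
#3 (-3, -2, -1, 1): internal (-0.87868, 0.29289); octagon support 0.87868 vs apothem 1.5 → ∈ W
#4 (-2, 0, 3, 1): internal (-1.29289, -2.29289); octagon support 2.53553 vs apothem 1.5 → ∉ W
#5 (-1, 1, 1, 1): internal (-1.00000, 0.41421); octagon support 1.00000 vs apothem 1.5 → ∈ W
#6 (-1, -1, 1, 1): internal (0.41421, -1.00000); octagon support 1.00000 vs apothem 1.5 → ∈ W
#7 (-1, 1, 1, 0): internal (-1.70711, -0.29289); octagon support 1.70711 vs apothem 1.5 → ∉ W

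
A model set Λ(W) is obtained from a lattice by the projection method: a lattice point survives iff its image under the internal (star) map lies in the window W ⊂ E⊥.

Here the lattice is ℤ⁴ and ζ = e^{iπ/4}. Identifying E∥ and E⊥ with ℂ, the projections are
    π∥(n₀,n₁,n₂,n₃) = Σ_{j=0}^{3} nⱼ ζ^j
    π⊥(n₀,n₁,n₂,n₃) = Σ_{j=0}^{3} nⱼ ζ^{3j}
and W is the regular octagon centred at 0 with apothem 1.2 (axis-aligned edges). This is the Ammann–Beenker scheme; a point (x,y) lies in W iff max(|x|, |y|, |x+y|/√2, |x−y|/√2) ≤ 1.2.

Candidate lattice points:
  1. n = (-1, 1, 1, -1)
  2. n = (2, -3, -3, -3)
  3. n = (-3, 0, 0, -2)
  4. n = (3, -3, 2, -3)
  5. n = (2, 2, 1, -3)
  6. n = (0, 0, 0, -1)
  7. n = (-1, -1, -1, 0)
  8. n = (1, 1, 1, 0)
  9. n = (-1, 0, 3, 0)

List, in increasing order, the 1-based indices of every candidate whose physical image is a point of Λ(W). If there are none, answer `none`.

With ζ = e^{iπ/4} the internal vectors are ζ^0,ζ^3,ζ^6,ζ^9.
candidate 1: n = (-1, 1, 1, -1) → π⊥ ≈ (-2.4142, -1.0000); max(|x|,|y|,|x±y|/√2) = 2.4142 > 1.2 ⇒ ∉ W
candidate 2: n = (2, -3, -3, -3) → π⊥ ≈ (+2.0000, -1.2426); max(|x|,|y|,|x±y|/√2) = 2.2929 > 1.2 ⇒ ∉ W
candidate 3: n = (-3, 0, 0, -2) → π⊥ ≈ (-4.4142, -1.4142); max(|x|,|y|,|x±y|/√2) = 4.4142 > 1.2 ⇒ ∉ W
candidate 4: n = (3, -3, 2, -3) → π⊥ ≈ (+3.0000, -6.2426); max(|x|,|y|,|x±y|/√2) = 6.5355 > 1.2 ⇒ ∉ W
candidate 5: n = (2, 2, 1, -3) → π⊥ ≈ (-1.5355, -1.7071); max(|x|,|y|,|x±y|/√2) = 2.2929 > 1.2 ⇒ ∉ W
candidate 6: n = (0, 0, 0, -1) → π⊥ ≈ (-0.7071, -0.7071); max(|x|,|y|,|x±y|/√2) = 1.0000 ≤ 1.2 ⇒ ∈ W
candidate 7: n = (-1, -1, -1, 0) → π⊥ ≈ (-0.2929, +0.2929); max(|x|,|y|,|x±y|/√2) = 0.4142 ≤ 1.2 ⇒ ∈ W
candidate 8: n = (1, 1, 1, 0) → π⊥ ≈ (+0.2929, -0.2929); max(|x|,|y|,|x±y|/√2) = 0.4142 ≤ 1.2 ⇒ ∈ W
candidate 9: n = (-1, 0, 3, 0) → π⊥ ≈ (-1.0000, -3.0000); max(|x|,|y|,|x±y|/√2) = 3.0000 > 1.2 ⇒ ∉ W

6, 7, 8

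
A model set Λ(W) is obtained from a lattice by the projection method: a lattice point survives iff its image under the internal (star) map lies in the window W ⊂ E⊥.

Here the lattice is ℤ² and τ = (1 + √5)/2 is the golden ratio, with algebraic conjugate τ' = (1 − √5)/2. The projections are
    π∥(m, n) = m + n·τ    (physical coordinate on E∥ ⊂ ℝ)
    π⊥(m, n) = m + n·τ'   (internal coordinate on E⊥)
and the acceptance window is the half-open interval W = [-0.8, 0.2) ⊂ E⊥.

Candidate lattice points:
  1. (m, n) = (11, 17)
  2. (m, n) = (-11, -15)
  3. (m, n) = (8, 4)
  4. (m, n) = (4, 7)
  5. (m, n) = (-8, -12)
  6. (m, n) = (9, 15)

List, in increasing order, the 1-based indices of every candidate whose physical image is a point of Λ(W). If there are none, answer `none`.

τ' = (1−√5)/2 ≈ -0.618034.
[1] lift (11,17): star map gives 0.493422; window check -0.8 ≤ 0.493422 < 0.2 is false → out
[2] lift (-11,-15): star map gives -1.729490; window check -0.8 ≤ -1.729490 < 0.2 is false → out
[3] lift (8,4): star map gives 5.527864; window check -0.8 ≤ 5.527864 < 0.2 is false → out
[4] lift (4,7): star map gives -0.326238; window check -0.8 ≤ -0.326238 < 0.2 is true → IN Λ
[5] lift (-8,-12): star map gives -0.583592; window check -0.8 ≤ -0.583592 < 0.2 is true → IN Λ
[6] lift (9,15): star map gives -0.270510; window check -0.8 ≤ -0.270510 < 0.2 is true → IN Λ

4, 5, 6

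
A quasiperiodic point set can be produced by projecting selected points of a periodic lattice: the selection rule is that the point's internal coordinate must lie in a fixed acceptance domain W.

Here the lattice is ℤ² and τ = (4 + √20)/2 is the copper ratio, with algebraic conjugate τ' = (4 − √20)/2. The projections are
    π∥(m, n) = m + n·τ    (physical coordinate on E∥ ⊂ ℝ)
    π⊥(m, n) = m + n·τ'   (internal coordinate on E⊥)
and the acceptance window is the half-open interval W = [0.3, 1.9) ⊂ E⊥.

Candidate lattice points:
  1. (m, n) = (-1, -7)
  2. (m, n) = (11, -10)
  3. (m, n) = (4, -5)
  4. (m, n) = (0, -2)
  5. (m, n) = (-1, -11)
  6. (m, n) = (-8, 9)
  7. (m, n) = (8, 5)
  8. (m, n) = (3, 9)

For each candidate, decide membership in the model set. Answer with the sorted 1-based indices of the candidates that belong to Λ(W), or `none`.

1, 4, 5, 8

τ' = (4−√20)/2 ≈ -0.23607.
[1] lift (-1,-7): star map gives 0.65248; window check 0.3 ≤ 0.65248 < 1.9 is true → IN Λ
[2] lift (11,-10): star map gives 13.36068; window check 0.3 ≤ 13.36068 < 1.9 is false → out
[3] lift (4,-5): star map gives 5.18034; window check 0.3 ≤ 5.18034 < 1.9 is false → out
[4] lift (0,-2): star map gives 0.47214; window check 0.3 ≤ 0.47214 < 1.9 is true → IN Λ
[5] lift (-1,-11): star map gives 1.59675; window check 0.3 ≤ 1.59675 < 1.9 is true → IN Λ
[6] lift (-8,9): star map gives -10.12461; window check 0.3 ≤ -10.12461 < 1.9 is false → out
[7] lift (8,5): star map gives 6.81966; window check 0.3 ≤ 6.81966 < 1.9 is false → out
[8] lift (3,9): star map gives 0.87539; window check 0.3 ≤ 0.87539 < 1.9 is true → IN Λ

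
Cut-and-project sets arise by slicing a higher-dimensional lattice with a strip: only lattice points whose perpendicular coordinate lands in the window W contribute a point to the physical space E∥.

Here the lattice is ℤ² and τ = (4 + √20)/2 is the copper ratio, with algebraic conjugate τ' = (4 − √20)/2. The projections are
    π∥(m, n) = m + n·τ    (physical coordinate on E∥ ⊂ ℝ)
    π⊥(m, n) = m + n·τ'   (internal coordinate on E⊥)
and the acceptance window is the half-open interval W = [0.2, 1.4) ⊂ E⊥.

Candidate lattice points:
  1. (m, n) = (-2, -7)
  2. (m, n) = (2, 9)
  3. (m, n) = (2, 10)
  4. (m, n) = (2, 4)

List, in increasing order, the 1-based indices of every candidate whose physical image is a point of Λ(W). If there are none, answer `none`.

4

Numerically τ ≈ 4.2361 and τ' = −1/τ ≈ -0.2361.
#1 (-2,-7): internal coord -2 + (-7)·τ' = -0.3475; -0.3475 ∉ [0.2, 1.4) → out
#2 (2,9): internal coord 2 + (9)·τ' = -0.1246; -0.1246 ∉ [0.2, 1.4) → out
#3 (2,10): internal coord 2 + (10)·τ' = -0.3607; -0.3607 ∉ [0.2, 1.4) → out
#4 (2,4): internal coord 2 + (4)·τ' = +1.0557; +1.0557 ∈ [0.2, 1.4) → IN Λ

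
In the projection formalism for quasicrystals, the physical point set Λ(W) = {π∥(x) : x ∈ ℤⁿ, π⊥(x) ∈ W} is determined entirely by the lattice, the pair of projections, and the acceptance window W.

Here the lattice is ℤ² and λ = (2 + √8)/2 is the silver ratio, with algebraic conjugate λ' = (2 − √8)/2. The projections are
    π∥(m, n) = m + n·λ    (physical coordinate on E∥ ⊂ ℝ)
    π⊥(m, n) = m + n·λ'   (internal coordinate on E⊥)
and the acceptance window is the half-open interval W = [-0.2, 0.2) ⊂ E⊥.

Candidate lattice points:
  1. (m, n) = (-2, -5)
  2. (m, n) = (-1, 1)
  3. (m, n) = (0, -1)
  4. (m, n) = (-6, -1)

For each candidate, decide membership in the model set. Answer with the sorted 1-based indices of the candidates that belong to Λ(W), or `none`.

λ' = (2−√8)/2 ≈ -0.4142.
#1 (-2,-5): internal coord -2 + (-5)·λ' = +0.0711; +0.0711 ∈ [-0.2, 0.2) → IN Λ
#2 (-1,1): internal coord -1 + (1)·λ' = -1.4142; -1.4142 ∉ [-0.2, 0.2) → out
#3 (0,-1): internal coord 0 + (-1)·λ' = +0.4142; +0.4142 ∉ [-0.2, 0.2) → out
#4 (-6,-1): internal coord -6 + (-1)·λ' = -5.5858; -5.5858 ∉ [-0.2, 0.2) → out

1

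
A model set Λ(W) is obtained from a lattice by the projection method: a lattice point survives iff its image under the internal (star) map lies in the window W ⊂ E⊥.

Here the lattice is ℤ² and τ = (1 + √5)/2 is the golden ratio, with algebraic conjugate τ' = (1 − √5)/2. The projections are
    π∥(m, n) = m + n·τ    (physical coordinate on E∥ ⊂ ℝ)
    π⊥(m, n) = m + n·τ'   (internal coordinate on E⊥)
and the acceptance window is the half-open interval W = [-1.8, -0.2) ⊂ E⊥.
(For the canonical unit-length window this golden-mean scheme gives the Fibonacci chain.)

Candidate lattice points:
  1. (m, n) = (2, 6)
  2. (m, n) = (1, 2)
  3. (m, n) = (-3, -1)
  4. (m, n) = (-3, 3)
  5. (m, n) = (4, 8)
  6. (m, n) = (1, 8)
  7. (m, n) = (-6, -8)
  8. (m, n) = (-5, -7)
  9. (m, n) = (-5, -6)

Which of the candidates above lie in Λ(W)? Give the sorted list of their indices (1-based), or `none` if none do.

τ' = (1−√5)/2 ≈ -0.618034.
candidate 1: (m,n)=(2,6) → π∥ = 2+6·τ ≈ 11.708204, π⊥ = 2+6·τ' ≈ -1.708204 ∈ [-1.8, -0.2) ⇒ IN Λ
candidate 2: (m,n)=(1,2) → π∥ = 1+2·τ ≈ 4.236068, π⊥ = 1+2·τ' ≈ -0.236068 ∈ [-1.8, -0.2) ⇒ IN Λ
candidate 3: (m,n)=(-3,-1) → π∥ = -3-1·τ ≈ -4.618034, π⊥ = -3-1·τ' ≈ -2.381966 ∉ [-1.8, -0.2) ⇒ out
candidate 4: (m,n)=(-3,3) → π∥ = -3+3·τ ≈ 1.854102, π⊥ = -3+3·τ' ≈ -4.854102 ∉ [-1.8, -0.2) ⇒ out
candidate 5: (m,n)=(4,8) → π∥ = 4+8·τ ≈ 16.944272, π⊥ = 4+8·τ' ≈ -0.944272 ∈ [-1.8, -0.2) ⇒ IN Λ
candidate 6: (m,n)=(1,8) → π∥ = 1+8·τ ≈ 13.944272, π⊥ = 1+8·τ' ≈ -3.944272 ∉ [-1.8, -0.2) ⇒ out
candidate 7: (m,n)=(-6,-8) → π∥ = -6-8·τ ≈ -18.944272, π⊥ = -6-8·τ' ≈ -1.055728 ∈ [-1.8, -0.2) ⇒ IN Λ
candidate 8: (m,n)=(-5,-7) → π∥ = -5-7·τ ≈ -16.326238, π⊥ = -5-7·τ' ≈ -0.673762 ∈ [-1.8, -0.2) ⇒ IN Λ
candidate 9: (m,n)=(-5,-6) → π∥ = -5-6·τ ≈ -14.708204, π⊥ = -5-6·τ' ≈ -1.291796 ∈ [-1.8, -0.2) ⇒ IN Λ

1, 2, 5, 7, 8, 9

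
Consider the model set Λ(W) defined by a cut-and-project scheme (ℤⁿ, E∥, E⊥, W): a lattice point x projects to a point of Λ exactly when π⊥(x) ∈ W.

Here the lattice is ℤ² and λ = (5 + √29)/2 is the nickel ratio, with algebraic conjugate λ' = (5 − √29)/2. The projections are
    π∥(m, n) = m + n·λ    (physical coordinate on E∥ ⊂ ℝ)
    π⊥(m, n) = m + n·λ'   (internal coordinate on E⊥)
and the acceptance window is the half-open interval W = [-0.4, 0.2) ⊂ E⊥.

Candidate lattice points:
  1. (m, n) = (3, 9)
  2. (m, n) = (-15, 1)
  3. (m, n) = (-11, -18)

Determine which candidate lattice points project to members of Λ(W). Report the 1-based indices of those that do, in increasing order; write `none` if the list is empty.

none

λ' = (5−√29)/2 ≈ -0.192582.
#1 (3,9): internal coord 3 + (9)·λ' = +1.266758; +1.266758 ∉ [-0.4, 0.2) → out
#2 (-15,1): internal coord -15 + (1)·λ' = -15.192582; -15.192582 ∉ [-0.4, 0.2) → out
#3 (-11,-18): internal coord -11 + (-18)·λ' = -7.533517; -7.533517 ∉ [-0.4, 0.2) → out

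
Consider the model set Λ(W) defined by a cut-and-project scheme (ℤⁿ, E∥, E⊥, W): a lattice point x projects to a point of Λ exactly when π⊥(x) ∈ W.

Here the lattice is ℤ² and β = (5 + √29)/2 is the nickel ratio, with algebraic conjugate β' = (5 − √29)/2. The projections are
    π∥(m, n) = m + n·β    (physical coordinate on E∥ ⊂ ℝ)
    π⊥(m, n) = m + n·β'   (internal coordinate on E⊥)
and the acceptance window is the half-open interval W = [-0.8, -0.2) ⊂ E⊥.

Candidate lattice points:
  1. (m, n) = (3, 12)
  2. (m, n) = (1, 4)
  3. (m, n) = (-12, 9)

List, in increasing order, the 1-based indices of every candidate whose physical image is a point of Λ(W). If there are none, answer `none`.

β' = (5−√29)/2 ≈ -0.192582.
[1] lift (3,12): star map gives 0.689011; window check -0.8 ≤ 0.689011 < -0.2 is false → out
[2] lift (1,4): star map gives 0.229670; window check -0.8 ≤ 0.229670 < -0.2 is false → out
[3] lift (-12,9): star map gives -13.733242; window check -0.8 ≤ -13.733242 < -0.2 is false → out

none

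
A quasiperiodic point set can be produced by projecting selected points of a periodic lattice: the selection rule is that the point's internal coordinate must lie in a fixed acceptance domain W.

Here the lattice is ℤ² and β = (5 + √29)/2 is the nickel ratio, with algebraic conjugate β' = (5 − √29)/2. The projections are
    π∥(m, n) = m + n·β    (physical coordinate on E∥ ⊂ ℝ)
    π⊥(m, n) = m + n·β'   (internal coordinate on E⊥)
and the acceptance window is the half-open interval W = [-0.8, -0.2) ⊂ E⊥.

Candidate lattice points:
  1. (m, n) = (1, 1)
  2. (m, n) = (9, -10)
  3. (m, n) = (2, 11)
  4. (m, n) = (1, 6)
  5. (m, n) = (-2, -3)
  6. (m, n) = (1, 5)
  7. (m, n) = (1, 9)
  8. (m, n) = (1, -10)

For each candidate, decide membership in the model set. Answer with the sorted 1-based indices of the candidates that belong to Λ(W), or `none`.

7

Compute β' = (5−√29)/2 = -0.19258, so π⊥(m,n) = m -0.19258·n.
[1] lift (1,1): star map gives 0.80742; window check -0.8 ≤ 0.80742 < -0.2 is false → out
[2] lift (9,-10): star map gives 10.92582; window check -0.8 ≤ 10.92582 < -0.2 is false → out
[3] lift (2,11): star map gives -0.11841; window check -0.8 ≤ -0.11841 < -0.2 is false → out
[4] lift (1,6): star map gives -0.15549; window check -0.8 ≤ -0.15549 < -0.2 is false → out
[5] lift (-2,-3): star map gives -1.42225; window check -0.8 ≤ -1.42225 < -0.2 is false → out
[6] lift (1,5): star map gives 0.03709; window check -0.8 ≤ 0.03709 < -0.2 is false → out
[7] lift (1,9): star map gives -0.73324; window check -0.8 ≤ -0.73324 < -0.2 is true → IN Λ
[8] lift (1,-10): star map gives 2.92582; window check -0.8 ≤ 2.92582 < -0.2 is false → out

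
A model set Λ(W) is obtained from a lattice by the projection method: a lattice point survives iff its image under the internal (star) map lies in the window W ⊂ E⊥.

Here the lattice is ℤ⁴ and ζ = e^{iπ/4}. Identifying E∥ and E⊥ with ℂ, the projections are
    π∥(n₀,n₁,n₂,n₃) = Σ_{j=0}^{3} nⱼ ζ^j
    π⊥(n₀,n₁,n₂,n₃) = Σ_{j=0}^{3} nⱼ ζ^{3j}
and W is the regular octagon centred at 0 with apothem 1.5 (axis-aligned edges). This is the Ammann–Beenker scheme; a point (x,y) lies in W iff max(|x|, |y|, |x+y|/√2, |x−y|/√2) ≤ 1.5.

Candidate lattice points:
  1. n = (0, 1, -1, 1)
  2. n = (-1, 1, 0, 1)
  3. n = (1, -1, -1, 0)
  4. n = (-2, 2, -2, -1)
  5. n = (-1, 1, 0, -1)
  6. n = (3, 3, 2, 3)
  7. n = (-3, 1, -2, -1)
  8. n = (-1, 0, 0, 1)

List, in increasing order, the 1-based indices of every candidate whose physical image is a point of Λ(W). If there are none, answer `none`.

8

π⊥(n) = n₀ + n₁ζ³ + n₂ζ⁶ + n₃ζ⁹ where ζ = e^{iπ/4}.
#1 (0, 1, -1, 1): internal (0.00000, 2.41421); octagon support 2.41421 vs apothem 1.5 → ∉ W
#2 (-1, 1, 0, 1): internal (-1.00000, 1.41421); octagon support 1.70711 vs apothem 1.5 → ∉ W
#3 (1, -1, -1, 0): internal (1.70711, 0.29289); octagon support 1.70711 vs apothem 1.5 → ∉ W
#4 (-2, 2, -2, -1): internal (-4.12132, 2.70711); octagon support 4.82843 vs apothem 1.5 → ∉ W
#5 (-1, 1, 0, -1): internal (-2.41421, 0.00000); octagon support 2.41421 vs apothem 1.5 → ∉ W
#6 (3, 3, 2, 3): internal (3.00000, 2.24264); octagon support 3.70711 vs apothem 1.5 → ∉ W
#7 (-3, 1, -2, -1): internal (-4.41421, 2.00000); octagon support 4.53553 vs apothem 1.5 → ∉ W
#8 (-1, 0, 0, 1): internal (-0.29289, 0.70711); octagon support 0.70711 vs apothem 1.5 → ∈ W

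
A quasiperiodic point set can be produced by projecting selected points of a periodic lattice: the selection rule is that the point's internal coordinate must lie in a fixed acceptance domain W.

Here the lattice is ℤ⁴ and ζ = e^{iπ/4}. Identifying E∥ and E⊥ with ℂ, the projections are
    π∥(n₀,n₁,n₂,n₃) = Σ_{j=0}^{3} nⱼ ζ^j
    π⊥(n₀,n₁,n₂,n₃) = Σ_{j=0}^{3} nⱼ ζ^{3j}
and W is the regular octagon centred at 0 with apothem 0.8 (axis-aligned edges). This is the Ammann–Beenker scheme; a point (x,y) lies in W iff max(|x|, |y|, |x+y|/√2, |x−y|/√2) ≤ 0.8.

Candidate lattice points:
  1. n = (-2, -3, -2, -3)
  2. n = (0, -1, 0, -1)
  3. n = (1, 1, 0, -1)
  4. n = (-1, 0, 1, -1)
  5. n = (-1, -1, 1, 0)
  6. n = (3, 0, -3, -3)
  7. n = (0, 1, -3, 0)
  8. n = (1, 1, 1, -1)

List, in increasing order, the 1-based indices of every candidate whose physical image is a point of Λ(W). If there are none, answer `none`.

3

π⊥(n) = n₀ + n₁ζ³ + n₂ζ⁶ + n₃ζ⁹ where ζ = e^{iπ/4}.
#1 (-2, -3, -2, -3): internal (-2.000000, -2.242641); octagon support 3.000000 vs apothem 0.8 → ∉ W
#2 (0, -1, 0, -1): internal (0.000000, -1.414214); octagon support 1.414214 vs apothem 0.8 → ∉ W
#3 (1, 1, 0, -1): internal (-0.414214, 0.000000); octagon support 0.414214 vs apothem 0.8 → ∈ W
#4 (-1, 0, 1, -1): internal (-1.707107, -1.707107); octagon support 2.414214 vs apothem 0.8 → ∉ W
#5 (-1, -1, 1, 0): internal (-0.292893, -1.707107); octagon support 1.707107 vs apothem 0.8 → ∉ W
#6 (3, 0, -3, -3): internal (0.878680, 0.878680); octagon support 1.242641 vs apothem 0.8 → ∉ W
#7 (0, 1, -3, 0): internal (-0.707107, 3.707107); octagon support 3.707107 vs apothem 0.8 → ∉ W
#8 (1, 1, 1, -1): internal (-0.414214, -1.000000); octagon support 1.000000 vs apothem 0.8 → ∉ W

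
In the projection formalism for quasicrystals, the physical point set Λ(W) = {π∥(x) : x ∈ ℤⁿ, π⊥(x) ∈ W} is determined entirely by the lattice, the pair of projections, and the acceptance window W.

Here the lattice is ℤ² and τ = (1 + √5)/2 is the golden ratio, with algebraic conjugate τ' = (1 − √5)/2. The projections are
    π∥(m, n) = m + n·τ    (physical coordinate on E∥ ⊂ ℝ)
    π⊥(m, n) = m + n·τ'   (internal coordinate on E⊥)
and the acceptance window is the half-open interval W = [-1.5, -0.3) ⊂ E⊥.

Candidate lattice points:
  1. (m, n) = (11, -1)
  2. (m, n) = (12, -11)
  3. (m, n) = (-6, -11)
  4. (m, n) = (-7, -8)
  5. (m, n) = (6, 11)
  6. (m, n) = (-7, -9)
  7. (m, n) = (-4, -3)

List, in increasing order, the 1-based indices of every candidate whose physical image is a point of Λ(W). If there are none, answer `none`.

τ' = (1−√5)/2 ≈ -0.618034.
candidate 1: (m,n)=(11,-1) → π∥ = 11-1·τ ≈ 9.381966, π⊥ = 11-1·τ' ≈ 11.618034 ∉ [-1.5, -0.3) ⇒ out
candidate 2: (m,n)=(12,-11) → π∥ = 12-11·τ ≈ -5.798374, π⊥ = 12-11·τ' ≈ 18.798374 ∉ [-1.5, -0.3) ⇒ out
candidate 3: (m,n)=(-6,-11) → π∥ = -6-11·τ ≈ -23.798374, π⊥ = -6-11·τ' ≈ 0.798374 ∉ [-1.5, -0.3) ⇒ out
candidate 4: (m,n)=(-7,-8) → π∥ = -7-8·τ ≈ -19.944272, π⊥ = -7-8·τ' ≈ -2.055728 ∉ [-1.5, -0.3) ⇒ out
candidate 5: (m,n)=(6,11) → π∥ = 6+11·τ ≈ 23.798374, π⊥ = 6+11·τ' ≈ -0.798374 ∈ [-1.5, -0.3) ⇒ IN Λ
candidate 6: (m,n)=(-7,-9) → π∥ = -7-9·τ ≈ -21.562306, π⊥ = -7-9·τ' ≈ -1.437694 ∈ [-1.5, -0.3) ⇒ IN Λ
candidate 7: (m,n)=(-4,-3) → π∥ = -4-3·τ ≈ -8.854102, π⊥ = -4-3·τ' ≈ -2.145898 ∉ [-1.5, -0.3) ⇒ out

5, 6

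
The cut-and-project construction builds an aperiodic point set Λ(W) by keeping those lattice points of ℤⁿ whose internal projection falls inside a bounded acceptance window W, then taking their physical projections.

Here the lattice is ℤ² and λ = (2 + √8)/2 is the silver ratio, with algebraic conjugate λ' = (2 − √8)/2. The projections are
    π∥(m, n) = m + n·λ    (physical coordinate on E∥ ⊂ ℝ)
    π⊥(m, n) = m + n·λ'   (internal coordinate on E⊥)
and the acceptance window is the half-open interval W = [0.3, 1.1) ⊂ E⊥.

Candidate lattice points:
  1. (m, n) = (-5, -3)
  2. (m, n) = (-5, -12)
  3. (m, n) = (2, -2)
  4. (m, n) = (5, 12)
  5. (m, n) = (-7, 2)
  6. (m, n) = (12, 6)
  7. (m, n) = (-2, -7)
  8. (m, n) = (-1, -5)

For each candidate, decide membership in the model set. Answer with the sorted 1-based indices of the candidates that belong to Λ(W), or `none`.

Compute λ' = (2−√8)/2 = -0.414214, so π⊥(m,n) = m -0.414214·n.
candidate 1: (m,n)=(-5,-3) → π∥ = -5-3·λ ≈ -12.242641, π⊥ = -5-3·λ' ≈ -3.757359 ∉ [0.3, 1.1) ⇒ out
candidate 2: (m,n)=(-5,-12) → π∥ = -5-12·λ ≈ -33.970563, π⊥ = -5-12·λ' ≈ -0.029437 ∉ [0.3, 1.1) ⇒ out
candidate 3: (m,n)=(2,-2) → π∥ = 2-2·λ ≈ -2.828427, π⊥ = 2-2·λ' ≈ 2.828427 ∉ [0.3, 1.1) ⇒ out
candidate 4: (m,n)=(5,12) → π∥ = 5+12·λ ≈ 33.970563, π⊥ = 5+12·λ' ≈ 0.029437 ∉ [0.3, 1.1) ⇒ out
candidate 5: (m,n)=(-7,2) → π∥ = -7+2·λ ≈ -2.171573, π⊥ = -7+2·λ' ≈ -7.828427 ∉ [0.3, 1.1) ⇒ out
candidate 6: (m,n)=(12,6) → π∥ = 12+6·λ ≈ 26.485281, π⊥ = 12+6·λ' ≈ 9.514719 ∉ [0.3, 1.1) ⇒ out
candidate 7: (m,n)=(-2,-7) → π∥ = -2-7·λ ≈ -18.899495, π⊥ = -2-7·λ' ≈ 0.899495 ∈ [0.3, 1.1) ⇒ IN Λ
candidate 8: (m,n)=(-1,-5) → π∥ = -1-5·λ ≈ -13.071068, π⊥ = -1-5·λ' ≈ 1.071068 ∈ [0.3, 1.1) ⇒ IN Λ

7, 8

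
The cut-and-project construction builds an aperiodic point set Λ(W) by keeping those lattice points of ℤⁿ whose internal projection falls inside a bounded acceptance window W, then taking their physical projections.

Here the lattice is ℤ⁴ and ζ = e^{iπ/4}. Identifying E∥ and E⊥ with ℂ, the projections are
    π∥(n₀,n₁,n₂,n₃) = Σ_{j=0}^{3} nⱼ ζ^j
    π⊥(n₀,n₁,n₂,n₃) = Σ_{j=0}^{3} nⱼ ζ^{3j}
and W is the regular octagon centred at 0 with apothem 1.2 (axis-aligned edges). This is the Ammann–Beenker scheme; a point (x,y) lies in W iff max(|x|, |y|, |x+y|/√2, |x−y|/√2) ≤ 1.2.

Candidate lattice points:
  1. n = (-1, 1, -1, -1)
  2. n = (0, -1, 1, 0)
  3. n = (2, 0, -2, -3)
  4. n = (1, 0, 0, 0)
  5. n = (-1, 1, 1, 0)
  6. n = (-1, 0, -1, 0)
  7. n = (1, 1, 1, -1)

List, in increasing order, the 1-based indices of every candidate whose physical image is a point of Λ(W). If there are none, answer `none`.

3, 4, 7

π⊥(n) = n₀ + n₁ζ³ + n₂ζ⁶ + n₃ζ⁹ where ζ = e^{iπ/4}.
candidate 1: n = (-1, 1, -1, -1) → π⊥ ≈ (-2.41421, +1.00000); max(|x|,|y|,|x±y|/√2) = 2.41421 > 1.2 ⇒ ∉ W
candidate 2: n = (0, -1, 1, 0) → π⊥ ≈ (+0.70711, -1.70711); max(|x|,|y|,|x±y|/√2) = 1.70711 > 1.2 ⇒ ∉ W
candidate 3: n = (2, 0, -2, -3) → π⊥ ≈ (-0.12132, -0.12132); max(|x|,|y|,|x±y|/√2) = 0.17157 ≤ 1.2 ⇒ ∈ W
candidate 4: n = (1, 0, 0, 0) → π⊥ ≈ (+1.00000, +0.00000); max(|x|,|y|,|x±y|/√2) = 1.00000 ≤ 1.2 ⇒ ∈ W
candidate 5: n = (-1, 1, 1, 0) → π⊥ ≈ (-1.70711, -0.29289); max(|x|,|y|,|x±y|/√2) = 1.70711 > 1.2 ⇒ ∉ W
candidate 6: n = (-1, 0, -1, 0) → π⊥ ≈ (-1.00000, +1.00000); max(|x|,|y|,|x±y|/√2) = 1.41421 > 1.2 ⇒ ∉ W
candidate 7: n = (1, 1, 1, -1) → π⊥ ≈ (-0.41421, -1.00000); max(|x|,|y|,|x±y|/√2) = 1.00000 ≤ 1.2 ⇒ ∈ W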